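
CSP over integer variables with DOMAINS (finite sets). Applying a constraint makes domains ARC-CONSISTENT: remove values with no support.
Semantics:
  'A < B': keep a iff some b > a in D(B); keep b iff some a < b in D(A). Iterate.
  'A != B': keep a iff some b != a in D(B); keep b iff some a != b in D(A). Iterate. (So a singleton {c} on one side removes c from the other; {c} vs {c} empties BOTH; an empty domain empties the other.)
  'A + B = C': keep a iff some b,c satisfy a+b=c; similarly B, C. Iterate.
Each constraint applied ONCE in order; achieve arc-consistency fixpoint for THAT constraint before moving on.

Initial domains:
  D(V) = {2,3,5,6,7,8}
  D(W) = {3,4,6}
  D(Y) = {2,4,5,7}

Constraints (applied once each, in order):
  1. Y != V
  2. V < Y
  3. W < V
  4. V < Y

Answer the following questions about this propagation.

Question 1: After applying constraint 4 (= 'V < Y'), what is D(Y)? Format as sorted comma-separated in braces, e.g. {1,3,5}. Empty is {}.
Constraint 1 (Y != V) on D(Y)={2,4,5,7} D(V)={2,3,5,6,7,8}: no change
Constraint 2 (V < Y) on D(V)={2,3,5,6,7,8} D(Y)={2,4,5,7}: V {2,3,5,6,7,8}->{2,3,5,6}; Y {2,4,5,7}->{4,5,7}
Constraint 3 (W < V) on D(W)={3,4,6} D(V)={2,3,5,6}: W {3,4,6}->{3,4}; V {2,3,5,6}->{5,6}
Constraint 4 (V < Y) on D(V)={5,6} D(Y)={4,5,7}: Y {4,5,7}->{7}
So after constraint 4: D(Y) = {7}

Answer: {7}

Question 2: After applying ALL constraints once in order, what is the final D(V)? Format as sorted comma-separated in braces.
Answer: {5,6}

Derivation:
Constraint 1 (Y != V) on D(Y)={2,4,5,7} D(V)={2,3,5,6,7,8}: no change
Constraint 2 (V < Y) on D(V)={2,3,5,6,7,8} D(Y)={2,4,5,7}: V {2,3,5,6,7,8}->{2,3,5,6}; Y {2,4,5,7}->{4,5,7}
Constraint 3 (W < V) on D(W)={3,4,6} D(V)={2,3,5,6}: W {3,4,6}->{3,4}; V {2,3,5,6}->{5,6}
Constraint 4 (V < Y) on D(V)={5,6} D(Y)={4,5,7}: Y {4,5,7}->{7}
So after all 4 constraints: D(V) = {5,6}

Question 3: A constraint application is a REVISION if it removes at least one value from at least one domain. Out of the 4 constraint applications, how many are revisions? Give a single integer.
Constraint 1 (Y != V) on D(Y)={2,4,5,7} D(V)={2,3,5,6,7,8}: no change => not a revision
Constraint 2 (V < Y) on D(V)={2,3,5,6,7,8} D(Y)={2,4,5,7}: V {2,3,5,6,7,8}->{2,3,5,6}; Y {2,4,5,7}->{4,5,7} => REVISION
Constraint 3 (W < V) on D(W)={3,4,6} D(V)={2,3,5,6}: W {3,4,6}->{3,4}; V {2,3,5,6}->{5,6} => REVISION
Constraint 4 (V < Y) on D(V)={5,6} D(Y)={4,5,7}: Y {4,5,7}->{7} => REVISION
Total revisions = 3

Answer: 3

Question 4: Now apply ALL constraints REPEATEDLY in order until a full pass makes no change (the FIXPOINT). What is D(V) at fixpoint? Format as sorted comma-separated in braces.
Answer: {5,6}

Derivation:
pass 0 (initial): D(V)={2,3,5,6,7,8}
pass 1: V {2,3,5,6,7,8}->{5,6}; W {3,4,6}->{3,4}; Y {2,4,5,7}->{7}
pass 2: no change
Fixpoint after 2 passes: D(V) = {5,6}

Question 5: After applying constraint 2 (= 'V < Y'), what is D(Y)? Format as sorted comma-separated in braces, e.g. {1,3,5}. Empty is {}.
Constraint 1 (Y != V) on D(Y)={2,4,5,7} D(V)={2,3,5,6,7,8}: no change
Constraint 2 (V < Y) on D(V)={2,3,5,6,7,8} D(Y)={2,4,5,7}: V {2,3,5,6,7,8}->{2,3,5,6}; Y {2,4,5,7}->{4,5,7}
So after constraint 2: D(Y) = {4,5,7}

Answer: {4,5,7}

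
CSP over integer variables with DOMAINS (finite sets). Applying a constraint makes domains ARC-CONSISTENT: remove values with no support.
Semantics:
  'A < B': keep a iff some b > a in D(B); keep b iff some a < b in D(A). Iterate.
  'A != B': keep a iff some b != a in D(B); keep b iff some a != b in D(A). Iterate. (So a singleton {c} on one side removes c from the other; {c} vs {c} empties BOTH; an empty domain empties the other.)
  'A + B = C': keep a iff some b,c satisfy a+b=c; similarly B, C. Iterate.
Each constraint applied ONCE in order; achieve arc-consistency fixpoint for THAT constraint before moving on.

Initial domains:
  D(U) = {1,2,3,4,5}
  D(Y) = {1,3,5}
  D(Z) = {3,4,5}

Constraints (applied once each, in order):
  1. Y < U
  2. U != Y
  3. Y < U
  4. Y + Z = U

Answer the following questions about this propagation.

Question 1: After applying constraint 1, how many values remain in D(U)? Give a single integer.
Answer: 4

Derivation:
Constraint 1 (Y < U) on D(Y)={1,3,5} D(U)={1,2,3,4,5}: Y {1,3,5}->{1,3}; U {1,2,3,4,5}->{2,3,4,5}
So after constraint 1: D(U)={2,3,4,5}, size = 4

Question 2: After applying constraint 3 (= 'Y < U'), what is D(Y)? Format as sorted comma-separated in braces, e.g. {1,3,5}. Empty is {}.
Answer: {1,3}

Derivation:
Constraint 1 (Y < U) on D(Y)={1,3,5} D(U)={1,2,3,4,5}: Y {1,3,5}->{1,3}; U {1,2,3,4,5}->{2,3,4,5}
Constraint 2 (U != Y) on D(U)={2,3,4,5} D(Y)={1,3}: no change
Constraint 3 (Y < U) on D(Y)={1,3} D(U)={2,3,4,5}: no change
So after constraint 3: D(Y) = {1,3}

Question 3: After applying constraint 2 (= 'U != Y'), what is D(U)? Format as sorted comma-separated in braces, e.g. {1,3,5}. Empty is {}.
Constraint 1 (Y < U) on D(Y)={1,3,5} D(U)={1,2,3,4,5}: Y {1,3,5}->{1,3}; U {1,2,3,4,5}->{2,3,4,5}
Constraint 2 (U != Y) on D(U)={2,3,4,5} D(Y)={1,3}: no change
So after constraint 2: D(U) = {2,3,4,5}

Answer: {2,3,4,5}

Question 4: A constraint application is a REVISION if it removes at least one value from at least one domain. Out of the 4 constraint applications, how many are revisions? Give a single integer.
Constraint 1 (Y < U) on D(Y)={1,3,5} D(U)={1,2,3,4,5}: Y {1,3,5}->{1,3}; U {1,2,3,4,5}->{2,3,4,5} => REVISION
Constraint 2 (U != Y) on D(U)={2,3,4,5} D(Y)={1,3}: no change => not a revision
Constraint 3 (Y < U) on D(Y)={1,3} D(U)={2,3,4,5}: no change => not a revision
Constraint 4 (Y + Z = U) on D(Y)={1,3} D(Z)={3,4,5} D(U)={2,3,4,5}: Y {1,3}->{1}; Z {3,4,5}->{3,4}; U {2,3,4,5}->{4,5} => REVISION
Total revisions = 2

Answer: 2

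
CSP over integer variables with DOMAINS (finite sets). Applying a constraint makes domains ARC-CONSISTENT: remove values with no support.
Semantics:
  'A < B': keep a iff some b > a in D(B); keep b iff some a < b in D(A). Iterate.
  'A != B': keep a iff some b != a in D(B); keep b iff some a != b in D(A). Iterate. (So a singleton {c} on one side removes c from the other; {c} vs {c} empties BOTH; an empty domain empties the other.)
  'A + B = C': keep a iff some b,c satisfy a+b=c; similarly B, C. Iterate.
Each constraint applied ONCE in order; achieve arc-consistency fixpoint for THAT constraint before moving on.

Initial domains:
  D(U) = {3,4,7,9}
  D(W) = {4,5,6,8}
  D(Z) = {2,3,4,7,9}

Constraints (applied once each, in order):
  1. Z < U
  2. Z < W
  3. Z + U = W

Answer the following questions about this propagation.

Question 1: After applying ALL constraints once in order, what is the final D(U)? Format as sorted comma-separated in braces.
Constraint 1 (Z < U) on D(Z)={2,3,4,7,9} D(U)={3,4,7,9}: Z {2,3,4,7,9}->{2,3,4,7}
Constraint 2 (Z < W) on D(Z)={2,3,4,7} D(W)={4,5,6,8}: no change
Constraint 3 (Z + U = W) on D(Z)={2,3,4,7} D(U)={3,4,7,9} D(W)={4,5,6,8}: Z {2,3,4,7}->{2,3,4}; U {3,4,7,9}->{3,4}; W {4,5,6,8}->{5,6,8}
So after all 3 constraints: D(U) = {3,4}

Answer: {3,4}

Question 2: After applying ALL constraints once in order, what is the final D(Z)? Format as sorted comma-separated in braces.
Constraint 1 (Z < U) on D(Z)={2,3,4,7,9} D(U)={3,4,7,9}: Z {2,3,4,7,9}->{2,3,4,7}
Constraint 2 (Z < W) on D(Z)={2,3,4,7} D(W)={4,5,6,8}: no change
Constraint 3 (Z + U = W) on D(Z)={2,3,4,7} D(U)={3,4,7,9} D(W)={4,5,6,8}: Z {2,3,4,7}->{2,3,4}; U {3,4,7,9}->{3,4}; W {4,5,6,8}->{5,6,8}
So after all 3 constraints: D(Z) = {2,3,4}

Answer: {2,3,4}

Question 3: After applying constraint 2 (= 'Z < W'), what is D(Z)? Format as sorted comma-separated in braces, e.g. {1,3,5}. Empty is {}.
Constraint 1 (Z < U) on D(Z)={2,3,4,7,9} D(U)={3,4,7,9}: Z {2,3,4,7,9}->{2,3,4,7}
Constraint 2 (Z < W) on D(Z)={2,3,4,7} D(W)={4,5,6,8}: no change
So after constraint 2: D(Z) = {2,3,4,7}

Answer: {2,3,4,7}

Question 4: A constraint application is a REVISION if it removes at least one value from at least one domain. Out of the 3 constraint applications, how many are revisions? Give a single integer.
Constraint 1 (Z < U) on D(Z)={2,3,4,7,9} D(U)={3,4,7,9}: Z {2,3,4,7,9}->{2,3,4,7} => REVISION
Constraint 2 (Z < W) on D(Z)={2,3,4,7} D(W)={4,5,6,8}: no change => not a revision
Constraint 3 (Z + U = W) on D(Z)={2,3,4,7} D(U)={3,4,7,9} D(W)={4,5,6,8}: Z {2,3,4,7}->{2,3,4}; U {3,4,7,9}->{3,4}; W {4,5,6,8}->{5,6,8} => REVISION
Total revisions = 2

Answer: 2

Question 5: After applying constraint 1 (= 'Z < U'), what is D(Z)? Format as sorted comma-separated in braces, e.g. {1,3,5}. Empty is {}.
Answer: {2,3,4,7}

Derivation:
Constraint 1 (Z < U) on D(Z)={2,3,4,7,9} D(U)={3,4,7,9}: Z {2,3,4,7,9}->{2,3,4,7}
So after constraint 1: D(Z) = {2,3,4,7}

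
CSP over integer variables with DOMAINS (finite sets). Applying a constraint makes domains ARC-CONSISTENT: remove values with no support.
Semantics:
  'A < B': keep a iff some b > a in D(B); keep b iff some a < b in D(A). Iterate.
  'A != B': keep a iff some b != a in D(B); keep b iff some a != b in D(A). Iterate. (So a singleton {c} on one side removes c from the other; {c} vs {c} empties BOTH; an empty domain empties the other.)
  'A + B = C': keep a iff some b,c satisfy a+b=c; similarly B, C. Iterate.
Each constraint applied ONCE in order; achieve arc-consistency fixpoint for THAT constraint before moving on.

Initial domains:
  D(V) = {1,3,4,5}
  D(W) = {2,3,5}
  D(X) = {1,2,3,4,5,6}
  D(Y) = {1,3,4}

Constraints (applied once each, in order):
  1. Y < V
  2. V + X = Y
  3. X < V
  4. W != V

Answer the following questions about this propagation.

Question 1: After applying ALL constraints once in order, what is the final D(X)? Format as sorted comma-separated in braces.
Answer: {1}

Derivation:
Constraint 1 (Y < V) on D(Y)={1,3,4} D(V)={1,3,4,5}: V {1,3,4,5}->{3,4,5}
Constraint 2 (V + X = Y) on D(V)={3,4,5} D(X)={1,2,3,4,5,6} D(Y)={1,3,4}: V {3,4,5}->{3}; X {1,2,3,4,5,6}->{1}; Y {1,3,4}->{4}
Constraint 3 (X < V) on D(X)={1} D(V)={3}: no change
Constraint 4 (W != V) on D(W)={2,3,5} D(V)={3}: W {2,3,5}->{2,5}
So after all 4 constraints: D(X) = {1}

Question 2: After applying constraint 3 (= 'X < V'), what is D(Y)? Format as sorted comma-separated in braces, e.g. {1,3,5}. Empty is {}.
Answer: {4}

Derivation:
Constraint 1 (Y < V) on D(Y)={1,3,4} D(V)={1,3,4,5}: V {1,3,4,5}->{3,4,5}
Constraint 2 (V + X = Y) on D(V)={3,4,5} D(X)={1,2,3,4,5,6} D(Y)={1,3,4}: V {3,4,5}->{3}; X {1,2,3,4,5,6}->{1}; Y {1,3,4}->{4}
Constraint 3 (X < V) on D(X)={1} D(V)={3}: no change
So after constraint 3: D(Y) = {4}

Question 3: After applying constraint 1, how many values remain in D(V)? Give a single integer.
Answer: 3

Derivation:
Constraint 1 (Y < V) on D(Y)={1,3,4} D(V)={1,3,4,5}: V {1,3,4,5}->{3,4,5}
So after constraint 1: D(V)={3,4,5}, size = 3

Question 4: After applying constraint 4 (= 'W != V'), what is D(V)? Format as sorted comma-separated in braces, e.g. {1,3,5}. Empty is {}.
Constraint 1 (Y < V) on D(Y)={1,3,4} D(V)={1,3,4,5}: V {1,3,4,5}->{3,4,5}
Constraint 2 (V + X = Y) on D(V)={3,4,5} D(X)={1,2,3,4,5,6} D(Y)={1,3,4}: V {3,4,5}->{3}; X {1,2,3,4,5,6}->{1}; Y {1,3,4}->{4}
Constraint 3 (X < V) on D(X)={1} D(V)={3}: no change
Constraint 4 (W != V) on D(W)={2,3,5} D(V)={3}: W {2,3,5}->{2,5}
So after constraint 4: D(V) = {3}

Answer: {3}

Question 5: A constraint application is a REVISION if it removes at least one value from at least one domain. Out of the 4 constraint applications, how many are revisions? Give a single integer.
Answer: 3

Derivation:
Constraint 1 (Y < V) on D(Y)={1,3,4} D(V)={1,3,4,5}: V {1,3,4,5}->{3,4,5} => REVISION
Constraint 2 (V + X = Y) on D(V)={3,4,5} D(X)={1,2,3,4,5,6} D(Y)={1,3,4}: V {3,4,5}->{3}; X {1,2,3,4,5,6}->{1}; Y {1,3,4}->{4} => REVISION
Constraint 3 (X < V) on D(X)={1} D(V)={3}: no change => not a revision
Constraint 4 (W != V) on D(W)={2,3,5} D(V)={3}: W {2,3,5}->{2,5} => REVISION
Total revisions = 3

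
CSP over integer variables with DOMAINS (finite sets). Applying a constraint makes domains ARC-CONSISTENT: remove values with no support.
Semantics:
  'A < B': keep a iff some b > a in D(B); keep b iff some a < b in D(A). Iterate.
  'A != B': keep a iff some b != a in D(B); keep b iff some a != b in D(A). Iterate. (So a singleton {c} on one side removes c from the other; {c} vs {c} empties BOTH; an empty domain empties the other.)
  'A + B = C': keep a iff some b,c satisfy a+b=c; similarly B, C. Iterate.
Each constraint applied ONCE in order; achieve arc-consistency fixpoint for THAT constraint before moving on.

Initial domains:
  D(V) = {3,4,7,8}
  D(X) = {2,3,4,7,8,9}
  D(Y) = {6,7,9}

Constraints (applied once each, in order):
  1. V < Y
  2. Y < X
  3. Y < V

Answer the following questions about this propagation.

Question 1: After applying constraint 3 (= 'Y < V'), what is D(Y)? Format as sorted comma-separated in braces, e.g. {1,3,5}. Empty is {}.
Constraint 1 (V < Y) on D(V)={3,4,7,8} D(Y)={6,7,9}: no change
Constraint 2 (Y < X) on D(Y)={6,7,9} D(X)={2,3,4,7,8,9}: Y {6,7,9}->{6,7}; X {2,3,4,7,8,9}->{7,8,9}
Constraint 3 (Y < V) on D(Y)={6,7} D(V)={3,4,7,8}: V {3,4,7,8}->{7,8}
So after constraint 3: D(Y) = {6,7}

Answer: {6,7}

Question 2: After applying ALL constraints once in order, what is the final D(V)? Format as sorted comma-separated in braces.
Answer: {7,8}

Derivation:
Constraint 1 (V < Y) on D(V)={3,4,7,8} D(Y)={6,7,9}: no change
Constraint 2 (Y < X) on D(Y)={6,7,9} D(X)={2,3,4,7,8,9}: Y {6,7,9}->{6,7}; X {2,3,4,7,8,9}->{7,8,9}
Constraint 3 (Y < V) on D(Y)={6,7} D(V)={3,4,7,8}: V {3,4,7,8}->{7,8}
So after all 3 constraints: D(V) = {7,8}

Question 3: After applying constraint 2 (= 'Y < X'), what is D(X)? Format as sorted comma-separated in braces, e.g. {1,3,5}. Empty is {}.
Answer: {7,8,9}

Derivation:
Constraint 1 (V < Y) on D(V)={3,4,7,8} D(Y)={6,7,9}: no change
Constraint 2 (Y < X) on D(Y)={6,7,9} D(X)={2,3,4,7,8,9}: Y {6,7,9}->{6,7}; X {2,3,4,7,8,9}->{7,8,9}
So after constraint 2: D(X) = {7,8,9}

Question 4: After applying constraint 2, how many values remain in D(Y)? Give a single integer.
Constraint 1 (V < Y) on D(V)={3,4,7,8} D(Y)={6,7,9}: no change
Constraint 2 (Y < X) on D(Y)={6,7,9} D(X)={2,3,4,7,8,9}: Y {6,7,9}->{6,7}; X {2,3,4,7,8,9}->{7,8,9}
So after constraint 2: D(Y)={6,7}, size = 2

Answer: 2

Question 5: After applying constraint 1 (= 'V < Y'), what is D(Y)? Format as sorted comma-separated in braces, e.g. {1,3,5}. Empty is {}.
Constraint 1 (V < Y) on D(V)={3,4,7,8} D(Y)={6,7,9}: no change
So after constraint 1: D(Y) = {6,7,9}

Answer: {6,7,9}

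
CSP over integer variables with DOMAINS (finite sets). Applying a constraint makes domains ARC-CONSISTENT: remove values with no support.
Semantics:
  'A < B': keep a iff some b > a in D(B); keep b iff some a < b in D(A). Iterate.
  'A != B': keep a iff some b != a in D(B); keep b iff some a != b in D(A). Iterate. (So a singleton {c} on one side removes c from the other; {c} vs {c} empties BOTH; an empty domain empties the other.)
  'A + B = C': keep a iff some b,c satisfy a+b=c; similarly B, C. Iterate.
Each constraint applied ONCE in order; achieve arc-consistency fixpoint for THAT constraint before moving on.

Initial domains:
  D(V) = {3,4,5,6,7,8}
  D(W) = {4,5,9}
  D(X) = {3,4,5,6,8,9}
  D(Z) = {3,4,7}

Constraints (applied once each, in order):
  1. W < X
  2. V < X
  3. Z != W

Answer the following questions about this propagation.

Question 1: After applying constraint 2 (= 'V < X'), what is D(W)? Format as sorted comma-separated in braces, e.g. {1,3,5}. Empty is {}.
Answer: {4,5}

Derivation:
Constraint 1 (W < X) on D(W)={4,5,9} D(X)={3,4,5,6,8,9}: W {4,5,9}->{4,5}; X {3,4,5,6,8,9}->{5,6,8,9}
Constraint 2 (V < X) on D(V)={3,4,5,6,7,8} D(X)={5,6,8,9}: no change
So after constraint 2: D(W) = {4,5}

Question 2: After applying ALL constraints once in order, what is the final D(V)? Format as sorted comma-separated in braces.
Constraint 1 (W < X) on D(W)={4,5,9} D(X)={3,4,5,6,8,9}: W {4,5,9}->{4,5}; X {3,4,5,6,8,9}->{5,6,8,9}
Constraint 2 (V < X) on D(V)={3,4,5,6,7,8} D(X)={5,6,8,9}: no change
Constraint 3 (Z != W) on D(Z)={3,4,7} D(W)={4,5}: no change
So after all 3 constraints: D(V) = {3,4,5,6,7,8}

Answer: {3,4,5,6,7,8}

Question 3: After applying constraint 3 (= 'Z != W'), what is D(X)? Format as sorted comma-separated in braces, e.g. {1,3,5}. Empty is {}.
Answer: {5,6,8,9}

Derivation:
Constraint 1 (W < X) on D(W)={4,5,9} D(X)={3,4,5,6,8,9}: W {4,5,9}->{4,5}; X {3,4,5,6,8,9}->{5,6,8,9}
Constraint 2 (V < X) on D(V)={3,4,5,6,7,8} D(X)={5,6,8,9}: no change
Constraint 3 (Z != W) on D(Z)={3,4,7} D(W)={4,5}: no change
So after constraint 3: D(X) = {5,6,8,9}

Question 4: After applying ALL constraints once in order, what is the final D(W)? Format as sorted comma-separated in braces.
Answer: {4,5}

Derivation:
Constraint 1 (W < X) on D(W)={4,5,9} D(X)={3,4,5,6,8,9}: W {4,5,9}->{4,5}; X {3,4,5,6,8,9}->{5,6,8,9}
Constraint 2 (V < X) on D(V)={3,4,5,6,7,8} D(X)={5,6,8,9}: no change
Constraint 3 (Z != W) on D(Z)={3,4,7} D(W)={4,5}: no change
So after all 3 constraints: D(W) = {4,5}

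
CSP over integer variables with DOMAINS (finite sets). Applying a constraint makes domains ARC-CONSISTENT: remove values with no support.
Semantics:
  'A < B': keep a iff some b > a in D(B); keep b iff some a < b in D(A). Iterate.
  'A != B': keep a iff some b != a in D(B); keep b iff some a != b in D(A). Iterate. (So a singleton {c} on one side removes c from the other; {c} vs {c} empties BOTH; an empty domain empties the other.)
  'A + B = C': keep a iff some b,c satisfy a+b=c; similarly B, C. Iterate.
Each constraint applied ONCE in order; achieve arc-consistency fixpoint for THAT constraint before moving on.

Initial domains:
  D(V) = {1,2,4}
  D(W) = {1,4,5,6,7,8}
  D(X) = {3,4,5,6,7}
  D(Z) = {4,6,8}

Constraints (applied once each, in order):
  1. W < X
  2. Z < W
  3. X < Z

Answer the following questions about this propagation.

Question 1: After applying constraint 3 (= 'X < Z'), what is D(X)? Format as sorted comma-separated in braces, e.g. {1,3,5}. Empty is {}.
Answer: {3}

Derivation:
Constraint 1 (W < X) on D(W)={1,4,5,6,7,8} D(X)={3,4,5,6,7}: W {1,4,5,6,7,8}->{1,4,5,6}
Constraint 2 (Z < W) on D(Z)={4,6,8} D(W)={1,4,5,6}: Z {4,6,8}->{4}; W {1,4,5,6}->{5,6}
Constraint 3 (X < Z) on D(X)={3,4,5,6,7} D(Z)={4}: X {3,4,5,6,7}->{3}
So after constraint 3: D(X) = {3}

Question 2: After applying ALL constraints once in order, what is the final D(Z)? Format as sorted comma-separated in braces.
Answer: {4}

Derivation:
Constraint 1 (W < X) on D(W)={1,4,5,6,7,8} D(X)={3,4,5,6,7}: W {1,4,5,6,7,8}->{1,4,5,6}
Constraint 2 (Z < W) on D(Z)={4,6,8} D(W)={1,4,5,6}: Z {4,6,8}->{4}; W {1,4,5,6}->{5,6}
Constraint 3 (X < Z) on D(X)={3,4,5,6,7} D(Z)={4}: X {3,4,5,6,7}->{3}
So after all 3 constraints: D(Z) = {4}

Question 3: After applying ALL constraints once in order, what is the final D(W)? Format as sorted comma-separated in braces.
Answer: {5,6}

Derivation:
Constraint 1 (W < X) on D(W)={1,4,5,6,7,8} D(X)={3,4,5,6,7}: W {1,4,5,6,7,8}->{1,4,5,6}
Constraint 2 (Z < W) on D(Z)={4,6,8} D(W)={1,4,5,6}: Z {4,6,8}->{4}; W {1,4,5,6}->{5,6}
Constraint 3 (X < Z) on D(X)={3,4,5,6,7} D(Z)={4}: X {3,4,5,6,7}->{3}
So after all 3 constraints: D(W) = {5,6}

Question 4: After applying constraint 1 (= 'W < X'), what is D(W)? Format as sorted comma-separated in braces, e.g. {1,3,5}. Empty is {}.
Answer: {1,4,5,6}

Derivation:
Constraint 1 (W < X) on D(W)={1,4,5,6,7,8} D(X)={3,4,5,6,7}: W {1,4,5,6,7,8}->{1,4,5,6}
So after constraint 1: D(W) = {1,4,5,6}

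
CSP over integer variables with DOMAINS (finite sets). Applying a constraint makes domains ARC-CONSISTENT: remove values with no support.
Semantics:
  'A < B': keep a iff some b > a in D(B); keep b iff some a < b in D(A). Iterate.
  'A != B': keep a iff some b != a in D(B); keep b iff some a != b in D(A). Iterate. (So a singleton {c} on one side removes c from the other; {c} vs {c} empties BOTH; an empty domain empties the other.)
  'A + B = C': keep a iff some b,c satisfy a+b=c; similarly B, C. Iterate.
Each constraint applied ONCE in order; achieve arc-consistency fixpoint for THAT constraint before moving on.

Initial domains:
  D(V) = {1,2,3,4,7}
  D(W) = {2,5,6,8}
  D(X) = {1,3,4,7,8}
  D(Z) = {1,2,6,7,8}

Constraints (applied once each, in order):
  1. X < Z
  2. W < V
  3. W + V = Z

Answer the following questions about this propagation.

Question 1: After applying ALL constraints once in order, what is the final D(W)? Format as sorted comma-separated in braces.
Answer: {2,5}

Derivation:
Constraint 1 (X < Z) on D(X)={1,3,4,7,8} D(Z)={1,2,6,7,8}: X {1,3,4,7,8}->{1,3,4,7}; Z {1,2,6,7,8}->{2,6,7,8}
Constraint 2 (W < V) on D(W)={2,5,6,8} D(V)={1,2,3,4,7}: W {2,5,6,8}->{2,5,6}; V {1,2,3,4,7}->{3,4,7}
Constraint 3 (W + V = Z) on D(W)={2,5,6} D(V)={3,4,7} D(Z)={2,6,7,8}: W {2,5,6}->{2,5}; V {3,4,7}->{3,4}; Z {2,6,7,8}->{6,8}
So after all 3 constraints: D(W) = {2,5}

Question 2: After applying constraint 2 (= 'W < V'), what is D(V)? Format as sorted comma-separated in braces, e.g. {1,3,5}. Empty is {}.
Constraint 1 (X < Z) on D(X)={1,3,4,7,8} D(Z)={1,2,6,7,8}: X {1,3,4,7,8}->{1,3,4,7}; Z {1,2,6,7,8}->{2,6,7,8}
Constraint 2 (W < V) on D(W)={2,5,6,8} D(V)={1,2,3,4,7}: W {2,5,6,8}->{2,5,6}; V {1,2,3,4,7}->{3,4,7}
So after constraint 2: D(V) = {3,4,7}

Answer: {3,4,7}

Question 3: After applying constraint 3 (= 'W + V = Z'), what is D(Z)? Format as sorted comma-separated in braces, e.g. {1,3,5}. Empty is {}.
Constraint 1 (X < Z) on D(X)={1,3,4,7,8} D(Z)={1,2,6,7,8}: X {1,3,4,7,8}->{1,3,4,7}; Z {1,2,6,7,8}->{2,6,7,8}
Constraint 2 (W < V) on D(W)={2,5,6,8} D(V)={1,2,3,4,7}: W {2,5,6,8}->{2,5,6}; V {1,2,3,4,7}->{3,4,7}
Constraint 3 (W + V = Z) on D(W)={2,5,6} D(V)={3,4,7} D(Z)={2,6,7,8}: W {2,5,6}->{2,5}; V {3,4,7}->{3,4}; Z {2,6,7,8}->{6,8}
So after constraint 3: D(Z) = {6,8}

Answer: {6,8}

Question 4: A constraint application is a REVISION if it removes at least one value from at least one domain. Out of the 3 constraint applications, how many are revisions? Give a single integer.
Constraint 1 (X < Z) on D(X)={1,3,4,7,8} D(Z)={1,2,6,7,8}: X {1,3,4,7,8}->{1,3,4,7}; Z {1,2,6,7,8}->{2,6,7,8} => REVISION
Constraint 2 (W < V) on D(W)={2,5,6,8} D(V)={1,2,3,4,7}: W {2,5,6,8}->{2,5,6}; V {1,2,3,4,7}->{3,4,7} => REVISION
Constraint 3 (W + V = Z) on D(W)={2,5,6} D(V)={3,4,7} D(Z)={2,6,7,8}: W {2,5,6}->{2,5}; V {3,4,7}->{3,4}; Z {2,6,7,8}->{6,8} => REVISION
Total revisions = 3

Answer: 3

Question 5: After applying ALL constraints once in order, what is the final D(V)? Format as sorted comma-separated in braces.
Constraint 1 (X < Z) on D(X)={1,3,4,7,8} D(Z)={1,2,6,7,8}: X {1,3,4,7,8}->{1,3,4,7}; Z {1,2,6,7,8}->{2,6,7,8}
Constraint 2 (W < V) on D(W)={2,5,6,8} D(V)={1,2,3,4,7}: W {2,5,6,8}->{2,5,6}; V {1,2,3,4,7}->{3,4,7}
Constraint 3 (W + V = Z) on D(W)={2,5,6} D(V)={3,4,7} D(Z)={2,6,7,8}: W {2,5,6}->{2,5}; V {3,4,7}->{3,4}; Z {2,6,7,8}->{6,8}
So after all 3 constraints: D(V) = {3,4}

Answer: {3,4}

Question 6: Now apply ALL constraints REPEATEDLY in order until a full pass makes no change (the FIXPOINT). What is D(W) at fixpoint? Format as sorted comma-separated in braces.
pass 0 (initial): D(W)={2,5,6,8}
pass 1: V {1,2,3,4,7}->{3,4}; W {2,5,6,8}->{2,5}; X {1,3,4,7,8}->{1,3,4,7}; Z {1,2,6,7,8}->{6,8}
pass 2: V {3,4}->{4}; W {2,5}->{2}; Z {6,8}->{6}
pass 3: X {1,3,4,7}->{1,3,4}
pass 4: no change
Fixpoint after 4 passes: D(W) = {2}

Answer: {2}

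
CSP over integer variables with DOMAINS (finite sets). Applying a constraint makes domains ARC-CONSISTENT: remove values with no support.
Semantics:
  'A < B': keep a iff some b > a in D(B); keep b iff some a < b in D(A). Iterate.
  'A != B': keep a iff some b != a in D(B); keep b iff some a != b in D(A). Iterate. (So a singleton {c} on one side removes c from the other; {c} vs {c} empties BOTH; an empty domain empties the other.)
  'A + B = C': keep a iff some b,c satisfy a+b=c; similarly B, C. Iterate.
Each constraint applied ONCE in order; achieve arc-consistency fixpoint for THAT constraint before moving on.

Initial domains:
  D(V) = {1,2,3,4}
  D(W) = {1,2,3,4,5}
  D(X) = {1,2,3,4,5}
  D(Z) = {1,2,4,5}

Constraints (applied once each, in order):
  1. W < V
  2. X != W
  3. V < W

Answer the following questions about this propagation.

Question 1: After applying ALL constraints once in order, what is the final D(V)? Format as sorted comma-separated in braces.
Constraint 1 (W < V) on D(W)={1,2,3,4,5} D(V)={1,2,3,4}: W {1,2,3,4,5}->{1,2,3}; V {1,2,3,4}->{2,3,4}
Constraint 2 (X != W) on D(X)={1,2,3,4,5} D(W)={1,2,3}: no change
Constraint 3 (V < W) on D(V)={2,3,4} D(W)={1,2,3}: V {2,3,4}->{2}; W {1,2,3}->{3}
So after all 3 constraints: D(V) = {2}

Answer: {2}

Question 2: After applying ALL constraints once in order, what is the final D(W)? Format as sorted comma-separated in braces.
Constraint 1 (W < V) on D(W)={1,2,3,4,5} D(V)={1,2,3,4}: W {1,2,3,4,5}->{1,2,3}; V {1,2,3,4}->{2,3,4}
Constraint 2 (X != W) on D(X)={1,2,3,4,5} D(W)={1,2,3}: no change
Constraint 3 (V < W) on D(V)={2,3,4} D(W)={1,2,3}: V {2,3,4}->{2}; W {1,2,3}->{3}
So after all 3 constraints: D(W) = {3}

Answer: {3}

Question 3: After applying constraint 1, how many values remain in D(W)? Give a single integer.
Constraint 1 (W < V) on D(W)={1,2,3,4,5} D(V)={1,2,3,4}: W {1,2,3,4,5}->{1,2,3}; V {1,2,3,4}->{2,3,4}
So after constraint 1: D(W)={1,2,3}, size = 3

Answer: 3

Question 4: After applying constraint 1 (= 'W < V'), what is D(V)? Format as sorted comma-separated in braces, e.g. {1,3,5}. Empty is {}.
Constraint 1 (W < V) on D(W)={1,2,3,4,5} D(V)={1,2,3,4}: W {1,2,3,4,5}->{1,2,3}; V {1,2,3,4}->{2,3,4}
So after constraint 1: D(V) = {2,3,4}

Answer: {2,3,4}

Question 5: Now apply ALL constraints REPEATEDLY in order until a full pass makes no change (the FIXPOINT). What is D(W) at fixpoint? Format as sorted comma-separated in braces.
Answer: {}

Derivation:
pass 0 (initial): D(W)={1,2,3,4,5}
pass 1: V {1,2,3,4}->{2}; W {1,2,3,4,5}->{3}
pass 2: V {2}->{}; W {3}->{}; X {1,2,3,4,5}->{}
pass 3: no change
Fixpoint after 3 passes: D(W) = {}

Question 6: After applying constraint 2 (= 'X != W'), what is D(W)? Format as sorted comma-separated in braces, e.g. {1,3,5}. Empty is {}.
Constraint 1 (W < V) on D(W)={1,2,3,4,5} D(V)={1,2,3,4}: W {1,2,3,4,5}->{1,2,3}; V {1,2,3,4}->{2,3,4}
Constraint 2 (X != W) on D(X)={1,2,3,4,5} D(W)={1,2,3}: no change
So after constraint 2: D(W) = {1,2,3}

Answer: {1,2,3}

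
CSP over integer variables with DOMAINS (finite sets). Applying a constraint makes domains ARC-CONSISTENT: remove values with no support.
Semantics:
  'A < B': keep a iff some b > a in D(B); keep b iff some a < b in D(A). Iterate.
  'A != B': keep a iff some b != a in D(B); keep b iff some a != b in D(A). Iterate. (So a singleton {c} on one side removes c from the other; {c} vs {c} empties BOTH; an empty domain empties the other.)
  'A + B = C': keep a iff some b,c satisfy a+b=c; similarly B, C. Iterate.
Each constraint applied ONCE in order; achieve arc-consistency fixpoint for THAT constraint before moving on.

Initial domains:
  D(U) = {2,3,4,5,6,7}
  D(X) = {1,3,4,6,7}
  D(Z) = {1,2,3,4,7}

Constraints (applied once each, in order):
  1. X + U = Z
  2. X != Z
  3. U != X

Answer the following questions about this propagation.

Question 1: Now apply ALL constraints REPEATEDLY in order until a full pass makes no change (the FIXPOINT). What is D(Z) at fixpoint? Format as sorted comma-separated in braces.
Answer: {3,4,7}

Derivation:
pass 0 (initial): D(Z)={1,2,3,4,7}
pass 1: U {2,3,4,5,6,7}->{2,3,4,6}; X {1,3,4,6,7}->{1,3,4}; Z {1,2,3,4,7}->{3,4,7}
pass 2: no change
Fixpoint after 2 passes: D(Z) = {3,4,7}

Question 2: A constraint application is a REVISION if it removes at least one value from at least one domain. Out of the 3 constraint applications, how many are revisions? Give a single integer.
Answer: 1

Derivation:
Constraint 1 (X + U = Z) on D(X)={1,3,4,6,7} D(U)={2,3,4,5,6,7} D(Z)={1,2,3,4,7}: X {1,3,4,6,7}->{1,3,4}; U {2,3,4,5,6,7}->{2,3,4,6}; Z {1,2,3,4,7}->{3,4,7} => REVISION
Constraint 2 (X != Z) on D(X)={1,3,4} D(Z)={3,4,7}: no change => not a revision
Constraint 3 (U != X) on D(U)={2,3,4,6} D(X)={1,3,4}: no change => not a revision
Total revisions = 1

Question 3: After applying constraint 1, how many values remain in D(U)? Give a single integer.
Constraint 1 (X + U = Z) on D(X)={1,3,4,6,7} D(U)={2,3,4,5,6,7} D(Z)={1,2,3,4,7}: X {1,3,4,6,7}->{1,3,4}; U {2,3,4,5,6,7}->{2,3,4,6}; Z {1,2,3,4,7}->{3,4,7}
So after constraint 1: D(U)={2,3,4,6}, size = 4

Answer: 4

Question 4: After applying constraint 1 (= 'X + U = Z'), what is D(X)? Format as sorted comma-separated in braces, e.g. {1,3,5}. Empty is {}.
Constraint 1 (X + U = Z) on D(X)={1,3,4,6,7} D(U)={2,3,4,5,6,7} D(Z)={1,2,3,4,7}: X {1,3,4,6,7}->{1,3,4}; U {2,3,4,5,6,7}->{2,3,4,6}; Z {1,2,3,4,7}->{3,4,7}
So after constraint 1: D(X) = {1,3,4}

Answer: {1,3,4}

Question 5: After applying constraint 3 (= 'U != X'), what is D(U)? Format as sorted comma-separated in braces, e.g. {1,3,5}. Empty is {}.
Constraint 1 (X + U = Z) on D(X)={1,3,4,6,7} D(U)={2,3,4,5,6,7} D(Z)={1,2,3,4,7}: X {1,3,4,6,7}->{1,3,4}; U {2,3,4,5,6,7}->{2,3,4,6}; Z {1,2,3,4,7}->{3,4,7}
Constraint 2 (X != Z) on D(X)={1,3,4} D(Z)={3,4,7}: no change
Constraint 3 (U != X) on D(U)={2,3,4,6} D(X)={1,3,4}: no change
So after constraint 3: D(U) = {2,3,4,6}

Answer: {2,3,4,6}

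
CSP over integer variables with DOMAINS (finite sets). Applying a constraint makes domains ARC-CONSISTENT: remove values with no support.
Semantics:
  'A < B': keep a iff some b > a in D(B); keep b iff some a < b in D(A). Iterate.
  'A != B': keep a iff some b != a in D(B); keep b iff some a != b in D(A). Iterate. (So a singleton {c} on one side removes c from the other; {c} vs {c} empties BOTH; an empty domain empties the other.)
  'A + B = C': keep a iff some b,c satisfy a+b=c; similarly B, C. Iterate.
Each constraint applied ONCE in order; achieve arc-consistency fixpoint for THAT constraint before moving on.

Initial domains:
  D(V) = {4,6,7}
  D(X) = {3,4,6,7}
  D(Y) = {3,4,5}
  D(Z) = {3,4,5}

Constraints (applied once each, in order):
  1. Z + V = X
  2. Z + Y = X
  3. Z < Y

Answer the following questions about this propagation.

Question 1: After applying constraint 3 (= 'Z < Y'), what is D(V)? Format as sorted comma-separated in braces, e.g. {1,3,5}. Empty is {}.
Constraint 1 (Z + V = X) on D(Z)={3,4,5} D(V)={4,6,7} D(X)={3,4,6,7}: Z {3,4,5}->{3}; V {4,6,7}->{4}; X {3,4,6,7}->{7}
Constraint 2 (Z + Y = X) on D(Z)={3} D(Y)={3,4,5} D(X)={7}: Y {3,4,5}->{4}
Constraint 3 (Z < Y) on D(Z)={3} D(Y)={4}: no change
So after constraint 3: D(V) = {4}

Answer: {4}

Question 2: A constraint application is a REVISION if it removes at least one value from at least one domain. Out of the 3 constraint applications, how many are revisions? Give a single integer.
Answer: 2

Derivation:
Constraint 1 (Z + V = X) on D(Z)={3,4,5} D(V)={4,6,7} D(X)={3,4,6,7}: Z {3,4,5}->{3}; V {4,6,7}->{4}; X {3,4,6,7}->{7} => REVISION
Constraint 2 (Z + Y = X) on D(Z)={3} D(Y)={3,4,5} D(X)={7}: Y {3,4,5}->{4} => REVISION
Constraint 3 (Z < Y) on D(Z)={3} D(Y)={4}: no change => not a revision
Total revisions = 2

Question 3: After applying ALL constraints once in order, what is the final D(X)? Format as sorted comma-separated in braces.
Answer: {7}

Derivation:
Constraint 1 (Z + V = X) on D(Z)={3,4,5} D(V)={4,6,7} D(X)={3,4,6,7}: Z {3,4,5}->{3}; V {4,6,7}->{4}; X {3,4,6,7}->{7}
Constraint 2 (Z + Y = X) on D(Z)={3} D(Y)={3,4,5} D(X)={7}: Y {3,4,5}->{4}
Constraint 3 (Z < Y) on D(Z)={3} D(Y)={4}: no change
So after all 3 constraints: D(X) = {7}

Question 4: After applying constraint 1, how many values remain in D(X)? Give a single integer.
Constraint 1 (Z + V = X) on D(Z)={3,4,5} D(V)={4,6,7} D(X)={3,4,6,7}: Z {3,4,5}->{3}; V {4,6,7}->{4}; X {3,4,6,7}->{7}
So after constraint 1: D(X)={7}, size = 1

Answer: 1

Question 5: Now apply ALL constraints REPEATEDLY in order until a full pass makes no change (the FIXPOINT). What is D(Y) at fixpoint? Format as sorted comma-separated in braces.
pass 0 (initial): D(Y)={3,4,5}
pass 1: V {4,6,7}->{4}; X {3,4,6,7}->{7}; Y {3,4,5}->{4}; Z {3,4,5}->{3}
pass 2: no change
Fixpoint after 2 passes: D(Y) = {4}

Answer: {4}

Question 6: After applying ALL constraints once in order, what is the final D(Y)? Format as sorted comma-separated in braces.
Constraint 1 (Z + V = X) on D(Z)={3,4,5} D(V)={4,6,7} D(X)={3,4,6,7}: Z {3,4,5}->{3}; V {4,6,7}->{4}; X {3,4,6,7}->{7}
Constraint 2 (Z + Y = X) on D(Z)={3} D(Y)={3,4,5} D(X)={7}: Y {3,4,5}->{4}
Constraint 3 (Z < Y) on D(Z)={3} D(Y)={4}: no change
So after all 3 constraints: D(Y) = {4}

Answer: {4}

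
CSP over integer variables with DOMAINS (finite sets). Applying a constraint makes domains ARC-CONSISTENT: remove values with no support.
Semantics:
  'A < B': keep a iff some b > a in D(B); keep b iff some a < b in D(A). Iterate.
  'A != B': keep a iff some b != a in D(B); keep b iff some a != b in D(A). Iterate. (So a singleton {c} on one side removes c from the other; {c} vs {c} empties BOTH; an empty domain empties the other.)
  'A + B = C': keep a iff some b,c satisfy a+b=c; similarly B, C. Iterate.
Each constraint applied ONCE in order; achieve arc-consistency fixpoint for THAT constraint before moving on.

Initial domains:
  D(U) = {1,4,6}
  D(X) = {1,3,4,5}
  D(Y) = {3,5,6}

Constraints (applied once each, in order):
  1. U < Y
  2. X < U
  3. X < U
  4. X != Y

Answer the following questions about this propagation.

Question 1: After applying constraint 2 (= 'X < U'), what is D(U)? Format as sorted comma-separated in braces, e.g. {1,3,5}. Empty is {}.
Answer: {4}

Derivation:
Constraint 1 (U < Y) on D(U)={1,4,6} D(Y)={3,5,6}: U {1,4,6}->{1,4}
Constraint 2 (X < U) on D(X)={1,3,4,5} D(U)={1,4}: X {1,3,4,5}->{1,3}; U {1,4}->{4}
So after constraint 2: D(U) = {4}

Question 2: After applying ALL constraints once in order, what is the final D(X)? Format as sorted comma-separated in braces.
Constraint 1 (U < Y) on D(U)={1,4,6} D(Y)={3,5,6}: U {1,4,6}->{1,4}
Constraint 2 (X < U) on D(X)={1,3,4,5} D(U)={1,4}: X {1,3,4,5}->{1,3}; U {1,4}->{4}
Constraint 3 (X < U) on D(X)={1,3} D(U)={4}: no change
Constraint 4 (X != Y) on D(X)={1,3} D(Y)={3,5,6}: no change
So after all 4 constraints: D(X) = {1,3}

Answer: {1,3}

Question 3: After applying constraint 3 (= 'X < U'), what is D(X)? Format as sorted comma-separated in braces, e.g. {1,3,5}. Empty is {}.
Constraint 1 (U < Y) on D(U)={1,4,6} D(Y)={3,5,6}: U {1,4,6}->{1,4}
Constraint 2 (X < U) on D(X)={1,3,4,5} D(U)={1,4}: X {1,3,4,5}->{1,3}; U {1,4}->{4}
Constraint 3 (X < U) on D(X)={1,3} D(U)={4}: no change
So after constraint 3: D(X) = {1,3}

Answer: {1,3}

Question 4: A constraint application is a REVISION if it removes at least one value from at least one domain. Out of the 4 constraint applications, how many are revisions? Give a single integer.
Constraint 1 (U < Y) on D(U)={1,4,6} D(Y)={3,5,6}: U {1,4,6}->{1,4} => REVISION
Constraint 2 (X < U) on D(X)={1,3,4,5} D(U)={1,4}: X {1,3,4,5}->{1,3}; U {1,4}->{4} => REVISION
Constraint 3 (X < U) on D(X)={1,3} D(U)={4}: no change => not a revision
Constraint 4 (X != Y) on D(X)={1,3} D(Y)={3,5,6}: no change => not a revision
Total revisions = 2

Answer: 2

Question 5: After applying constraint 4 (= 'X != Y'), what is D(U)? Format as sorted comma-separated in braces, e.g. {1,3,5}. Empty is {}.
Constraint 1 (U < Y) on D(U)={1,4,6} D(Y)={3,5,6}: U {1,4,6}->{1,4}
Constraint 2 (X < U) on D(X)={1,3,4,5} D(U)={1,4}: X {1,3,4,5}->{1,3}; U {1,4}->{4}
Constraint 3 (X < U) on D(X)={1,3} D(U)={4}: no change
Constraint 4 (X != Y) on D(X)={1,3} D(Y)={3,5,6}: no change
So after constraint 4: D(U) = {4}

Answer: {4}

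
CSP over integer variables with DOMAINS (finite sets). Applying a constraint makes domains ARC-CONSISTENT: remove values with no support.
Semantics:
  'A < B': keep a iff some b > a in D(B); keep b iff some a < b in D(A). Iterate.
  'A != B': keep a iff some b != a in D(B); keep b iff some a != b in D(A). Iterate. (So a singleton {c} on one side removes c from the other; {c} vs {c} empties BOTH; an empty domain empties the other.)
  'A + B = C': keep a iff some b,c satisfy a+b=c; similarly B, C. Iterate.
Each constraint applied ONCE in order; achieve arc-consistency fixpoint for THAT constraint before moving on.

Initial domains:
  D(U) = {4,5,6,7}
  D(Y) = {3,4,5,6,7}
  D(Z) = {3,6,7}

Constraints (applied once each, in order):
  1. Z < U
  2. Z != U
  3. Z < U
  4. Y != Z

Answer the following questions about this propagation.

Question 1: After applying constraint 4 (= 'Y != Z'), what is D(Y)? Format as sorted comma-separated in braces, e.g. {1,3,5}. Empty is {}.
Answer: {3,4,5,6,7}

Derivation:
Constraint 1 (Z < U) on D(Z)={3,6,7} D(U)={4,5,6,7}: Z {3,6,7}->{3,6}
Constraint 2 (Z != U) on D(Z)={3,6} D(U)={4,5,6,7}: no change
Constraint 3 (Z < U) on D(Z)={3,6} D(U)={4,5,6,7}: no change
Constraint 4 (Y != Z) on D(Y)={3,4,5,6,7} D(Z)={3,6}: no change
So after constraint 4: D(Y) = {3,4,5,6,7}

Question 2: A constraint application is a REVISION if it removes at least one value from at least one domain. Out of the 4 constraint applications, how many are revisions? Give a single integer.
Constraint 1 (Z < U) on D(Z)={3,6,7} D(U)={4,5,6,7}: Z {3,6,7}->{3,6} => REVISION
Constraint 2 (Z != U) on D(Z)={3,6} D(U)={4,5,6,7}: no change => not a revision
Constraint 3 (Z < U) on D(Z)={3,6} D(U)={4,5,6,7}: no change => not a revision
Constraint 4 (Y != Z) on D(Y)={3,4,5,6,7} D(Z)={3,6}: no change => not a revision
Total revisions = 1

Answer: 1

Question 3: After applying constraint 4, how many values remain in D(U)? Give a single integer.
Constraint 1 (Z < U) on D(Z)={3,6,7} D(U)={4,5,6,7}: Z {3,6,7}->{3,6}
Constraint 2 (Z != U) on D(Z)={3,6} D(U)={4,5,6,7}: no change
Constraint 3 (Z < U) on D(Z)={3,6} D(U)={4,5,6,7}: no change
Constraint 4 (Y != Z) on D(Y)={3,4,5,6,7} D(Z)={3,6}: no change
So after constraint 4: D(U)={4,5,6,7}, size = 4

Answer: 4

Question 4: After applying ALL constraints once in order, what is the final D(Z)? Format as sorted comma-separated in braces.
Constraint 1 (Z < U) on D(Z)={3,6,7} D(U)={4,5,6,7}: Z {3,6,7}->{3,6}
Constraint 2 (Z != U) on D(Z)={3,6} D(U)={4,5,6,7}: no change
Constraint 3 (Z < U) on D(Z)={3,6} D(U)={4,5,6,7}: no change
Constraint 4 (Y != Z) on D(Y)={3,4,5,6,7} D(Z)={3,6}: no change
So after all 4 constraints: D(Z) = {3,6}

Answer: {3,6}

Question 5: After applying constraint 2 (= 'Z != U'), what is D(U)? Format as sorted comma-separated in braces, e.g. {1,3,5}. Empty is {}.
Constraint 1 (Z < U) on D(Z)={3,6,7} D(U)={4,5,6,7}: Z {3,6,7}->{3,6}
Constraint 2 (Z != U) on D(Z)={3,6} D(U)={4,5,6,7}: no change
So after constraint 2: D(U) = {4,5,6,7}

Answer: {4,5,6,7}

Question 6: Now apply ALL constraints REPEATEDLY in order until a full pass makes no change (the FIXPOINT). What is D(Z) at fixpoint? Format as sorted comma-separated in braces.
Answer: {3,6}

Derivation:
pass 0 (initial): D(Z)={3,6,7}
pass 1: Z {3,6,7}->{3,6}
pass 2: no change
Fixpoint after 2 passes: D(Z) = {3,6}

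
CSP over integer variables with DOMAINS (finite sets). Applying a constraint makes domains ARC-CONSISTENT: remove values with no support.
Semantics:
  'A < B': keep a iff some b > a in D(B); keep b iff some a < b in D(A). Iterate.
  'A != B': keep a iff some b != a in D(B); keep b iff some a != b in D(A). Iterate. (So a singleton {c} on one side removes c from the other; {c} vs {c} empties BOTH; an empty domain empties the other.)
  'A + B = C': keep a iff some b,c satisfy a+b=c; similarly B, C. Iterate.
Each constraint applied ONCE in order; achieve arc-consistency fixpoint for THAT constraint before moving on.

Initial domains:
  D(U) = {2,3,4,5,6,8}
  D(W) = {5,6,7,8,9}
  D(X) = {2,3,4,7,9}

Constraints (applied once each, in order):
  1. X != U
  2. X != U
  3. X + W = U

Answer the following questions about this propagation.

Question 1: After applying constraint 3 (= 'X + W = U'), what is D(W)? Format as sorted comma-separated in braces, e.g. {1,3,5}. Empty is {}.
Answer: {5,6}

Derivation:
Constraint 1 (X != U) on D(X)={2,3,4,7,9} D(U)={2,3,4,5,6,8}: no change
Constraint 2 (X != U) on D(X)={2,3,4,7,9} D(U)={2,3,4,5,6,8}: no change
Constraint 3 (X + W = U) on D(X)={2,3,4,7,9} D(W)={5,6,7,8,9} D(U)={2,3,4,5,6,8}: X {2,3,4,7,9}->{2,3}; W {5,6,7,8,9}->{5,6}; U {2,3,4,5,6,8}->{8}
So after constraint 3: D(W) = {5,6}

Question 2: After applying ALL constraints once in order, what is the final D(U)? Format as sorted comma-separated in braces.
Constraint 1 (X != U) on D(X)={2,3,4,7,9} D(U)={2,3,4,5,6,8}: no change
Constraint 2 (X != U) on D(X)={2,3,4,7,9} D(U)={2,3,4,5,6,8}: no change
Constraint 3 (X + W = U) on D(X)={2,3,4,7,9} D(W)={5,6,7,8,9} D(U)={2,3,4,5,6,8}: X {2,3,4,7,9}->{2,3}; W {5,6,7,8,9}->{5,6}; U {2,3,4,5,6,8}->{8}
So after all 3 constraints: D(U) = {8}

Answer: {8}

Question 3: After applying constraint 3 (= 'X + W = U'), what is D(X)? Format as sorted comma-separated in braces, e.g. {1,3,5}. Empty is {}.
Answer: {2,3}

Derivation:
Constraint 1 (X != U) on D(X)={2,3,4,7,9} D(U)={2,3,4,5,6,8}: no change
Constraint 2 (X != U) on D(X)={2,3,4,7,9} D(U)={2,3,4,5,6,8}: no change
Constraint 3 (X + W = U) on D(X)={2,3,4,7,9} D(W)={5,6,7,8,9} D(U)={2,3,4,5,6,8}: X {2,3,4,7,9}->{2,3}; W {5,6,7,8,9}->{5,6}; U {2,3,4,5,6,8}->{8}
So after constraint 3: D(X) = {2,3}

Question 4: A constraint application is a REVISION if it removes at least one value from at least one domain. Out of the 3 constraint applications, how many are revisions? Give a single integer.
Constraint 1 (X != U) on D(X)={2,3,4,7,9} D(U)={2,3,4,5,6,8}: no change => not a revision
Constraint 2 (X != U) on D(X)={2,3,4,7,9} D(U)={2,3,4,5,6,8}: no change => not a revision
Constraint 3 (X + W = U) on D(X)={2,3,4,7,9} D(W)={5,6,7,8,9} D(U)={2,3,4,5,6,8}: X {2,3,4,7,9}->{2,3}; W {5,6,7,8,9}->{5,6}; U {2,3,4,5,6,8}->{8} => REVISION
Total revisions = 1

Answer: 1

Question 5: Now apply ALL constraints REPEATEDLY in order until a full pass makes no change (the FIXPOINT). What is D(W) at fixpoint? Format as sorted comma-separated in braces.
Answer: {5,6}

Derivation:
pass 0 (initial): D(W)={5,6,7,8,9}
pass 1: U {2,3,4,5,6,8}->{8}; W {5,6,7,8,9}->{5,6}; X {2,3,4,7,9}->{2,3}
pass 2: no change
Fixpoint after 2 passes: D(W) = {5,6}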